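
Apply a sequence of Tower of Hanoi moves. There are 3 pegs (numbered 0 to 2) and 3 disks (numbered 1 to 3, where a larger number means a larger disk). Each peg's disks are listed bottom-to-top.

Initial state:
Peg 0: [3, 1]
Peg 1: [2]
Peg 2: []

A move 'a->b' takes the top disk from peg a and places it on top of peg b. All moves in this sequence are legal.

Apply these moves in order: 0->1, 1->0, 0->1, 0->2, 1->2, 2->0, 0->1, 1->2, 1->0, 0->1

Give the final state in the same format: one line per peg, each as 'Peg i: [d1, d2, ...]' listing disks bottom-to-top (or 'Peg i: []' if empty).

Answer: Peg 0: []
Peg 1: [2]
Peg 2: [3, 1]

Derivation:
After move 1 (0->1):
Peg 0: [3]
Peg 1: [2, 1]
Peg 2: []

After move 2 (1->0):
Peg 0: [3, 1]
Peg 1: [2]
Peg 2: []

After move 3 (0->1):
Peg 0: [3]
Peg 1: [2, 1]
Peg 2: []

After move 4 (0->2):
Peg 0: []
Peg 1: [2, 1]
Peg 2: [3]

After move 5 (1->2):
Peg 0: []
Peg 1: [2]
Peg 2: [3, 1]

After move 6 (2->0):
Peg 0: [1]
Peg 1: [2]
Peg 2: [3]

After move 7 (0->1):
Peg 0: []
Peg 1: [2, 1]
Peg 2: [3]

After move 8 (1->2):
Peg 0: []
Peg 1: [2]
Peg 2: [3, 1]

After move 9 (1->0):
Peg 0: [2]
Peg 1: []
Peg 2: [3, 1]

After move 10 (0->1):
Peg 0: []
Peg 1: [2]
Peg 2: [3, 1]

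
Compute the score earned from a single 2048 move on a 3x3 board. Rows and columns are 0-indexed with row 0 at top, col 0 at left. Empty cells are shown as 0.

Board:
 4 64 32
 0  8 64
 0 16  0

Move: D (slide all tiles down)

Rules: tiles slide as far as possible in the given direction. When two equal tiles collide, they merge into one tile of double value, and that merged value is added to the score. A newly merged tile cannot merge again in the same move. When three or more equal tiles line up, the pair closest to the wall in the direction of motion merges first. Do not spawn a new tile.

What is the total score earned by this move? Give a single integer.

Answer: 0

Derivation:
Slide down:
col 0: [4, 0, 0] -> [0, 0, 4]  score +0 (running 0)
col 1: [64, 8, 16] -> [64, 8, 16]  score +0 (running 0)
col 2: [32, 64, 0] -> [0, 32, 64]  score +0 (running 0)
Board after move:
 0 64  0
 0  8 32
 4 16 64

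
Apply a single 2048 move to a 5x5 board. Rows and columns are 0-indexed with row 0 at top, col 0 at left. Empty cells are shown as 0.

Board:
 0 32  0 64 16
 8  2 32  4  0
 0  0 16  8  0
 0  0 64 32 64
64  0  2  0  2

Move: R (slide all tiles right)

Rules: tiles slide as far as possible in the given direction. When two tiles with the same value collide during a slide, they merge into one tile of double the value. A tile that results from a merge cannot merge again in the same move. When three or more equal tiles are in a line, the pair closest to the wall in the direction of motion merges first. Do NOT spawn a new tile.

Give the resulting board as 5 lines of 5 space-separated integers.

Slide right:
row 0: [0, 32, 0, 64, 16] -> [0, 0, 32, 64, 16]
row 1: [8, 2, 32, 4, 0] -> [0, 8, 2, 32, 4]
row 2: [0, 0, 16, 8, 0] -> [0, 0, 0, 16, 8]
row 3: [0, 0, 64, 32, 64] -> [0, 0, 64, 32, 64]
row 4: [64, 0, 2, 0, 2] -> [0, 0, 0, 64, 4]

Answer:  0  0 32 64 16
 0  8  2 32  4
 0  0  0 16  8
 0  0 64 32 64
 0  0  0 64  4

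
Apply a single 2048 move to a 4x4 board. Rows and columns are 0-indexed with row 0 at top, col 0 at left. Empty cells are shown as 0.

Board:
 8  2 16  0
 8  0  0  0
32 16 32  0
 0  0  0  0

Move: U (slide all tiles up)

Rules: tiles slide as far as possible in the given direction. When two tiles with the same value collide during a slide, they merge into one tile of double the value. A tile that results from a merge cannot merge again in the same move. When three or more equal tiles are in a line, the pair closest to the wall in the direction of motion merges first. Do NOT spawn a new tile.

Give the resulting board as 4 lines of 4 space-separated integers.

Answer: 16  2 16  0
32 16 32  0
 0  0  0  0
 0  0  0  0

Derivation:
Slide up:
col 0: [8, 8, 32, 0] -> [16, 32, 0, 0]
col 1: [2, 0, 16, 0] -> [2, 16, 0, 0]
col 2: [16, 0, 32, 0] -> [16, 32, 0, 0]
col 3: [0, 0, 0, 0] -> [0, 0, 0, 0]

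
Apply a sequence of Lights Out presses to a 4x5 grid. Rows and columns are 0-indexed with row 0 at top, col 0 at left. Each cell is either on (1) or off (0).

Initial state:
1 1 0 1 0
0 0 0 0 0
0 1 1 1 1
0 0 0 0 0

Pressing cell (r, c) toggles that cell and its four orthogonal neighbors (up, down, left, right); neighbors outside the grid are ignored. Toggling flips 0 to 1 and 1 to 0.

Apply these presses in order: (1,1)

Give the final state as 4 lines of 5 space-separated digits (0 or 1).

After press 1 at (1,1):
1 0 0 1 0
1 1 1 0 0
0 0 1 1 1
0 0 0 0 0

Answer: 1 0 0 1 0
1 1 1 0 0
0 0 1 1 1
0 0 0 0 0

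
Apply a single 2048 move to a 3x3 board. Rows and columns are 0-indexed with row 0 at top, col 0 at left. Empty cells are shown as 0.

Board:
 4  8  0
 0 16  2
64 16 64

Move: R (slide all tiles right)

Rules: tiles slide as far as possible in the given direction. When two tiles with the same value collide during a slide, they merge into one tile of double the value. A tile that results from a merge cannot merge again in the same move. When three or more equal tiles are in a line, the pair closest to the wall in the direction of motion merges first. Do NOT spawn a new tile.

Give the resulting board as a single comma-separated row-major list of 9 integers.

Slide right:
row 0: [4, 8, 0] -> [0, 4, 8]
row 1: [0, 16, 2] -> [0, 16, 2]
row 2: [64, 16, 64] -> [64, 16, 64]

Answer: 0, 4, 8, 0, 16, 2, 64, 16, 64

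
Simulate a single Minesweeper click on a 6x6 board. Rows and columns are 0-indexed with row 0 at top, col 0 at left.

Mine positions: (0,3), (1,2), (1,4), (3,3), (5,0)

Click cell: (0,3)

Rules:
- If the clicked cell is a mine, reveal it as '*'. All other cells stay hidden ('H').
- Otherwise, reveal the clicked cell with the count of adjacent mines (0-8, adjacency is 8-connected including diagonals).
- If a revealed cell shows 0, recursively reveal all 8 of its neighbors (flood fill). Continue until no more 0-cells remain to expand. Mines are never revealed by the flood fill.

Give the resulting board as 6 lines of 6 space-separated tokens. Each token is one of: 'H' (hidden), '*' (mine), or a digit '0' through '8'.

H H H * H H
H H H H H H
H H H H H H
H H H H H H
H H H H H H
H H H H H H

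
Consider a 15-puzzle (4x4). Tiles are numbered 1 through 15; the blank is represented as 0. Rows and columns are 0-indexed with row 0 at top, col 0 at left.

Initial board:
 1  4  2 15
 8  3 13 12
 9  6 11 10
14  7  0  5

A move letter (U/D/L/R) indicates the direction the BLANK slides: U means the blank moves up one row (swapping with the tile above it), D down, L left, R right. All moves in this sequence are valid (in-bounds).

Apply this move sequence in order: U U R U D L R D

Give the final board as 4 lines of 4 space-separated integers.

Answer:  1  4  2 15
 8  3 12 10
 9  6 13  0
14  7 11  5

Derivation:
After move 1 (U):
 1  4  2 15
 8  3 13 12
 9  6  0 10
14  7 11  5

After move 2 (U):
 1  4  2 15
 8  3  0 12
 9  6 13 10
14  7 11  5

After move 3 (R):
 1  4  2 15
 8  3 12  0
 9  6 13 10
14  7 11  5

After move 4 (U):
 1  4  2  0
 8  3 12 15
 9  6 13 10
14  7 11  5

After move 5 (D):
 1  4  2 15
 8  3 12  0
 9  6 13 10
14  7 11  5

After move 6 (L):
 1  4  2 15
 8  3  0 12
 9  6 13 10
14  7 11  5

After move 7 (R):
 1  4  2 15
 8  3 12  0
 9  6 13 10
14  7 11  5

After move 8 (D):
 1  4  2 15
 8  3 12 10
 9  6 13  0
14  7 11  5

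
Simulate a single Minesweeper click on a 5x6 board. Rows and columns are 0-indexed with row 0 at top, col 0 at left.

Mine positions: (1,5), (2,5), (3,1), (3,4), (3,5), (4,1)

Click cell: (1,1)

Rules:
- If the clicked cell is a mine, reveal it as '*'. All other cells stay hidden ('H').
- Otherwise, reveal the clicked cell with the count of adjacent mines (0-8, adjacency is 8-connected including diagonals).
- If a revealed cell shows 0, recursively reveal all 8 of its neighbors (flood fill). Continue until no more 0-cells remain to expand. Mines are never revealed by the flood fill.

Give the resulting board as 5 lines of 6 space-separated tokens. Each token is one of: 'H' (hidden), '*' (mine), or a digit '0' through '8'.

0 0 0 0 1 H
0 0 0 0 2 H
1 1 1 1 4 H
H H H H H H
H H H H H H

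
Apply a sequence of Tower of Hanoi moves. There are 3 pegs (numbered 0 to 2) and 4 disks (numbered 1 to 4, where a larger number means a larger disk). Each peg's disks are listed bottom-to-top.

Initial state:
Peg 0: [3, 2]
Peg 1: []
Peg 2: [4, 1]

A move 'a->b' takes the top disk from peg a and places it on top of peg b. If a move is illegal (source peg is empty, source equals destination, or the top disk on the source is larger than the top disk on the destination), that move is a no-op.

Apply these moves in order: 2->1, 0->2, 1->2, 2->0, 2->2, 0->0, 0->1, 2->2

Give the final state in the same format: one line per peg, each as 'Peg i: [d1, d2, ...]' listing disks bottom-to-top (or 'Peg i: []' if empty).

Answer: Peg 0: [3]
Peg 1: [1]
Peg 2: [4, 2]

Derivation:
After move 1 (2->1):
Peg 0: [3, 2]
Peg 1: [1]
Peg 2: [4]

After move 2 (0->2):
Peg 0: [3]
Peg 1: [1]
Peg 2: [4, 2]

After move 3 (1->2):
Peg 0: [3]
Peg 1: []
Peg 2: [4, 2, 1]

After move 4 (2->0):
Peg 0: [3, 1]
Peg 1: []
Peg 2: [4, 2]

After move 5 (2->2):
Peg 0: [3, 1]
Peg 1: []
Peg 2: [4, 2]

After move 6 (0->0):
Peg 0: [3, 1]
Peg 1: []
Peg 2: [4, 2]

After move 7 (0->1):
Peg 0: [3]
Peg 1: [1]
Peg 2: [4, 2]

After move 8 (2->2):
Peg 0: [3]
Peg 1: [1]
Peg 2: [4, 2]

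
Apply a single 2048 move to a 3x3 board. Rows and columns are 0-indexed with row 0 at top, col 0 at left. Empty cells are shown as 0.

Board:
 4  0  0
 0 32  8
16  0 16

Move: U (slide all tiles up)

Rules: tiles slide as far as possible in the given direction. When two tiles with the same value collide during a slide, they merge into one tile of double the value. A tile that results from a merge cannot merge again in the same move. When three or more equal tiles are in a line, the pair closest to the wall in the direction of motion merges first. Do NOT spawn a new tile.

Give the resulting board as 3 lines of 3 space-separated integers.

Slide up:
col 0: [4, 0, 16] -> [4, 16, 0]
col 1: [0, 32, 0] -> [32, 0, 0]
col 2: [0, 8, 16] -> [8, 16, 0]

Answer:  4 32  8
16  0 16
 0  0  0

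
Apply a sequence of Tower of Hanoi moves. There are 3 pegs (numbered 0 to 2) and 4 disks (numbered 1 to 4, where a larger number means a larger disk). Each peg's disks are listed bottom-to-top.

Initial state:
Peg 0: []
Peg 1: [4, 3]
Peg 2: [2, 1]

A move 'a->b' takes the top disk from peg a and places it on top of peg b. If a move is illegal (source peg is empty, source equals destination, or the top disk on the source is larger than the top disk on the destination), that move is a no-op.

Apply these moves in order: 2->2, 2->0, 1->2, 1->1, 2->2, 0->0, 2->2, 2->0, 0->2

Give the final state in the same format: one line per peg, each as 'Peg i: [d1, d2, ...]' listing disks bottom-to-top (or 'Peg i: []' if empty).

After move 1 (2->2):
Peg 0: []
Peg 1: [4, 3]
Peg 2: [2, 1]

After move 2 (2->0):
Peg 0: [1]
Peg 1: [4, 3]
Peg 2: [2]

After move 3 (1->2):
Peg 0: [1]
Peg 1: [4, 3]
Peg 2: [2]

After move 4 (1->1):
Peg 0: [1]
Peg 1: [4, 3]
Peg 2: [2]

After move 5 (2->2):
Peg 0: [1]
Peg 1: [4, 3]
Peg 2: [2]

After move 6 (0->0):
Peg 0: [1]
Peg 1: [4, 3]
Peg 2: [2]

After move 7 (2->2):
Peg 0: [1]
Peg 1: [4, 3]
Peg 2: [2]

After move 8 (2->0):
Peg 0: [1]
Peg 1: [4, 3]
Peg 2: [2]

After move 9 (0->2):
Peg 0: []
Peg 1: [4, 3]
Peg 2: [2, 1]

Answer: Peg 0: []
Peg 1: [4, 3]
Peg 2: [2, 1]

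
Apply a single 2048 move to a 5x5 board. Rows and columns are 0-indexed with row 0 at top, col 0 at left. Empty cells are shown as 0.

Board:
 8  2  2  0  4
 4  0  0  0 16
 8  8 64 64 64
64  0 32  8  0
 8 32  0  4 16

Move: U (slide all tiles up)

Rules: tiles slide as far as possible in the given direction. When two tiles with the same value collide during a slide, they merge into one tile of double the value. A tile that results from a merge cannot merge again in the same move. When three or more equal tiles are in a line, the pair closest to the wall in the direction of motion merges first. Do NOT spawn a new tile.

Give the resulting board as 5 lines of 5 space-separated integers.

Slide up:
col 0: [8, 4, 8, 64, 8] -> [8, 4, 8, 64, 8]
col 1: [2, 0, 8, 0, 32] -> [2, 8, 32, 0, 0]
col 2: [2, 0, 64, 32, 0] -> [2, 64, 32, 0, 0]
col 3: [0, 0, 64, 8, 4] -> [64, 8, 4, 0, 0]
col 4: [4, 16, 64, 0, 16] -> [4, 16, 64, 16, 0]

Answer:  8  2  2 64  4
 4  8 64  8 16
 8 32 32  4 64
64  0  0  0 16
 8  0  0  0  0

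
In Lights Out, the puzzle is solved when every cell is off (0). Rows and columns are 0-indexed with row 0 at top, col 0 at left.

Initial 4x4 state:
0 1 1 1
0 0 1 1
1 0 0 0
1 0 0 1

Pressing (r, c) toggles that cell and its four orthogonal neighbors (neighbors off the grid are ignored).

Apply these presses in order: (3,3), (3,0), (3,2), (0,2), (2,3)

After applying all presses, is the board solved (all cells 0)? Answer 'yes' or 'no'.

After press 1 at (3,3):
0 1 1 1
0 0 1 1
1 0 0 1
1 0 1 0

After press 2 at (3,0):
0 1 1 1
0 0 1 1
0 0 0 1
0 1 1 0

After press 3 at (3,2):
0 1 1 1
0 0 1 1
0 0 1 1
0 0 0 1

After press 4 at (0,2):
0 0 0 0
0 0 0 1
0 0 1 1
0 0 0 1

After press 5 at (2,3):
0 0 0 0
0 0 0 0
0 0 0 0
0 0 0 0

Lights still on: 0

Answer: yes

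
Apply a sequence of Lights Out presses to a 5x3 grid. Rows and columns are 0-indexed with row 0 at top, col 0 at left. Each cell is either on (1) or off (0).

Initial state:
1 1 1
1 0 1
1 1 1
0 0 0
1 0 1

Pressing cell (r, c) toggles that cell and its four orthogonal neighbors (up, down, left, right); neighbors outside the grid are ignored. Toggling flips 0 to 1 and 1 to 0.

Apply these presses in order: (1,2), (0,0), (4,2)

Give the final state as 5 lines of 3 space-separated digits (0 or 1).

After press 1 at (1,2):
1 1 0
1 1 0
1 1 0
0 0 0
1 0 1

After press 2 at (0,0):
0 0 0
0 1 0
1 1 0
0 0 0
1 0 1

After press 3 at (4,2):
0 0 0
0 1 0
1 1 0
0 0 1
1 1 0

Answer: 0 0 0
0 1 0
1 1 0
0 0 1
1 1 0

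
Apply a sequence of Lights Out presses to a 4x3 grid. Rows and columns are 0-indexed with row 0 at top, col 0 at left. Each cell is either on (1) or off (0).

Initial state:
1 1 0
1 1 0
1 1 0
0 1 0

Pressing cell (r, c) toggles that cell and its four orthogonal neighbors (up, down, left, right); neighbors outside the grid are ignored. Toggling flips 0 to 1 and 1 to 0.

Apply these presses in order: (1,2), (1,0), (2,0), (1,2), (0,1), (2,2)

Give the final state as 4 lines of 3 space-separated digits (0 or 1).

After press 1 at (1,2):
1 1 1
1 0 1
1 1 1
0 1 0

After press 2 at (1,0):
0 1 1
0 1 1
0 1 1
0 1 0

After press 3 at (2,0):
0 1 1
1 1 1
1 0 1
1 1 0

After press 4 at (1,2):
0 1 0
1 0 0
1 0 0
1 1 0

After press 5 at (0,1):
1 0 1
1 1 0
1 0 0
1 1 0

After press 6 at (2,2):
1 0 1
1 1 1
1 1 1
1 1 1

Answer: 1 0 1
1 1 1
1 1 1
1 1 1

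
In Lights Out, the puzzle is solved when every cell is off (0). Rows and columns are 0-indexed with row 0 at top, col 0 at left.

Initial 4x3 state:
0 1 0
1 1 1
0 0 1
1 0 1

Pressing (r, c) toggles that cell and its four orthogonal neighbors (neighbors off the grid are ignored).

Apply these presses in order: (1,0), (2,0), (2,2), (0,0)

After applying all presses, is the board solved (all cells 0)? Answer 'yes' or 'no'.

Answer: yes

Derivation:
After press 1 at (1,0):
1 1 0
0 0 1
1 0 1
1 0 1

After press 2 at (2,0):
1 1 0
1 0 1
0 1 1
0 0 1

After press 3 at (2,2):
1 1 0
1 0 0
0 0 0
0 0 0

After press 4 at (0,0):
0 0 0
0 0 0
0 0 0
0 0 0

Lights still on: 0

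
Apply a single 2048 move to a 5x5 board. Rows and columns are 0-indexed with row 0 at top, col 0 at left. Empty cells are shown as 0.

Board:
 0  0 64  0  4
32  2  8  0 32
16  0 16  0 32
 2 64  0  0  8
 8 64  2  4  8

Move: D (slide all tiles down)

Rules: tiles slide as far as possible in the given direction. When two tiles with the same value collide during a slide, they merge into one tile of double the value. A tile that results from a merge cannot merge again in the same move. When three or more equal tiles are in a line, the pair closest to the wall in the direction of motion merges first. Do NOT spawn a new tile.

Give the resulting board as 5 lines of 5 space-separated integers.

Slide down:
col 0: [0, 32, 16, 2, 8] -> [0, 32, 16, 2, 8]
col 1: [0, 2, 0, 64, 64] -> [0, 0, 0, 2, 128]
col 2: [64, 8, 16, 0, 2] -> [0, 64, 8, 16, 2]
col 3: [0, 0, 0, 0, 4] -> [0, 0, 0, 0, 4]
col 4: [4, 32, 32, 8, 8] -> [0, 0, 4, 64, 16]

Answer:   0   0   0   0   0
 32   0  64   0   0
 16   0   8   0   4
  2   2  16   0  64
  8 128   2   4  16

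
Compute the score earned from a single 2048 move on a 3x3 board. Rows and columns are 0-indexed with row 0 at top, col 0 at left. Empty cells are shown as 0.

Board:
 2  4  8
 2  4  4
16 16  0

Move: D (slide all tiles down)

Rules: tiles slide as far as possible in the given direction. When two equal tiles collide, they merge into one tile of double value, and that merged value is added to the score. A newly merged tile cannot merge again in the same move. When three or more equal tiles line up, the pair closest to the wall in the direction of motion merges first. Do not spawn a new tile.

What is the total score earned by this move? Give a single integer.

Answer: 12

Derivation:
Slide down:
col 0: [2, 2, 16] -> [0, 4, 16]  score +4 (running 4)
col 1: [4, 4, 16] -> [0, 8, 16]  score +8 (running 12)
col 2: [8, 4, 0] -> [0, 8, 4]  score +0 (running 12)
Board after move:
 0  0  0
 4  8  8
16 16  4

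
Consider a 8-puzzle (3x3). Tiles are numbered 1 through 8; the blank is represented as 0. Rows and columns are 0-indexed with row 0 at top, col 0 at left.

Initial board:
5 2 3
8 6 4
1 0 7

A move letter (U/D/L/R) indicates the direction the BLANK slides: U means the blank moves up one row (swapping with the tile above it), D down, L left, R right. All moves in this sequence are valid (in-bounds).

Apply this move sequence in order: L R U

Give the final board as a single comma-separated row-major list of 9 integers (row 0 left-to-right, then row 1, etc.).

Answer: 5, 2, 3, 8, 0, 4, 1, 6, 7

Derivation:
After move 1 (L):
5 2 3
8 6 4
0 1 7

After move 2 (R):
5 2 3
8 6 4
1 0 7

After move 3 (U):
5 2 3
8 0 4
1 6 7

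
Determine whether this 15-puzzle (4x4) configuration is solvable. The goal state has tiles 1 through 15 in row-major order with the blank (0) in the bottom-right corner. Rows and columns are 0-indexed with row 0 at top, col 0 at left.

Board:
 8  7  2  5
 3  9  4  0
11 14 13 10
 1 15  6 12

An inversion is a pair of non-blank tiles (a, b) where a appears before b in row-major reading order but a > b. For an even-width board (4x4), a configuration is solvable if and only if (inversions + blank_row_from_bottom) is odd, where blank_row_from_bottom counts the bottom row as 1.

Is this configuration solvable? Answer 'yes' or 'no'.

Answer: yes

Derivation:
Inversions: 38
Blank is in row 1 (0-indexed from top), which is row 3 counting from the bottom (bottom = 1).
38 + 3 = 41, which is odd, so the puzzle is solvable.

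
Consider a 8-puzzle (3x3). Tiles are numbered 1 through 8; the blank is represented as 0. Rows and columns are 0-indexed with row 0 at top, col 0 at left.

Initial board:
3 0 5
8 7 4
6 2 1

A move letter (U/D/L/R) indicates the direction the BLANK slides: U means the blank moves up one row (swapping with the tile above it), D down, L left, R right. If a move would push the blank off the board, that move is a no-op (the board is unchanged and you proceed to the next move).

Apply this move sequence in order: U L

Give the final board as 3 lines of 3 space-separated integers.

Answer: 0 3 5
8 7 4
6 2 1

Derivation:
After move 1 (U):
3 0 5
8 7 4
6 2 1

After move 2 (L):
0 3 5
8 7 4
6 2 1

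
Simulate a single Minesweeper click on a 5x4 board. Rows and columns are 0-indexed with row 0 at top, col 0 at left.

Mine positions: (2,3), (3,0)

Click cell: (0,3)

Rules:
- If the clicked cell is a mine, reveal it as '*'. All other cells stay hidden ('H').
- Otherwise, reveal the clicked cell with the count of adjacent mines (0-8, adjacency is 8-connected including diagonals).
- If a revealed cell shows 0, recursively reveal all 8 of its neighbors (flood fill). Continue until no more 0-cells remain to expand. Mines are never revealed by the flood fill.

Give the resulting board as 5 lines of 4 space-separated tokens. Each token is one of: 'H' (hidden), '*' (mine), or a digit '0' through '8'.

0 0 0 0
0 0 1 1
1 1 1 H
H H H H
H H H H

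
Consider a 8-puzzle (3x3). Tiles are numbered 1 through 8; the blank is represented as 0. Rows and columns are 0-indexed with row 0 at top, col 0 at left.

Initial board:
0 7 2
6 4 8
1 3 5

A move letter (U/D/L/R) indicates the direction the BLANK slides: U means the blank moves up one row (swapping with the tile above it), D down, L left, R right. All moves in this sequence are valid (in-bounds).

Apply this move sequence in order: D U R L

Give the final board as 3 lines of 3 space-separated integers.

After move 1 (D):
6 7 2
0 4 8
1 3 5

After move 2 (U):
0 7 2
6 4 8
1 3 5

After move 3 (R):
7 0 2
6 4 8
1 3 5

After move 4 (L):
0 7 2
6 4 8
1 3 5

Answer: 0 7 2
6 4 8
1 3 5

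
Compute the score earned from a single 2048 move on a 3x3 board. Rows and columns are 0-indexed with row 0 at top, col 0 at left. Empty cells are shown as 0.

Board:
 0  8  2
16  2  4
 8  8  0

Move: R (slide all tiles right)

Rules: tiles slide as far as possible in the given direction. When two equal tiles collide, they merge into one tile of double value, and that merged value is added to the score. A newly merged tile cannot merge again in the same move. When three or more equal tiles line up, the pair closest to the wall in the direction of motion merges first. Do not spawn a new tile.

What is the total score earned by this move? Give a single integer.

Slide right:
row 0: [0, 8, 2] -> [0, 8, 2]  score +0 (running 0)
row 1: [16, 2, 4] -> [16, 2, 4]  score +0 (running 0)
row 2: [8, 8, 0] -> [0, 0, 16]  score +16 (running 16)
Board after move:
 0  8  2
16  2  4
 0  0 16

Answer: 16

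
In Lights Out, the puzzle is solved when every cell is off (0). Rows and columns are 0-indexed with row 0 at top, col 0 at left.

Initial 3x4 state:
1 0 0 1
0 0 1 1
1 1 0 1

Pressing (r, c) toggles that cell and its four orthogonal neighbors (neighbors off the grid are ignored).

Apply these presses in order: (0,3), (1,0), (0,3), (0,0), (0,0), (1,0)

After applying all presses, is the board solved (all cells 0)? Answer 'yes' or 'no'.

After press 1 at (0,3):
1 0 1 0
0 0 1 0
1 1 0 1

After press 2 at (1,0):
0 0 1 0
1 1 1 0
0 1 0 1

After press 3 at (0,3):
0 0 0 1
1 1 1 1
0 1 0 1

After press 4 at (0,0):
1 1 0 1
0 1 1 1
0 1 0 1

After press 5 at (0,0):
0 0 0 1
1 1 1 1
0 1 0 1

After press 6 at (1,0):
1 0 0 1
0 0 1 1
1 1 0 1

Lights still on: 7

Answer: no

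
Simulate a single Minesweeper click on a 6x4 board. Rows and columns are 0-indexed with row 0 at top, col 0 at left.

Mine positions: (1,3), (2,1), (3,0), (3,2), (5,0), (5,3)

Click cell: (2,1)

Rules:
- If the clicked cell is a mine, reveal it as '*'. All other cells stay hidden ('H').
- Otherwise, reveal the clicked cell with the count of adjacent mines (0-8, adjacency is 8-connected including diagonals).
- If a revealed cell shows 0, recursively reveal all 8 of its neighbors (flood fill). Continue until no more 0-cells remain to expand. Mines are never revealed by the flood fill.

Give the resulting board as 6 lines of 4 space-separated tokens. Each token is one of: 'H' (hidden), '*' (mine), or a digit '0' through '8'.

H H H H
H H H H
H * H H
H H H H
H H H H
H H H H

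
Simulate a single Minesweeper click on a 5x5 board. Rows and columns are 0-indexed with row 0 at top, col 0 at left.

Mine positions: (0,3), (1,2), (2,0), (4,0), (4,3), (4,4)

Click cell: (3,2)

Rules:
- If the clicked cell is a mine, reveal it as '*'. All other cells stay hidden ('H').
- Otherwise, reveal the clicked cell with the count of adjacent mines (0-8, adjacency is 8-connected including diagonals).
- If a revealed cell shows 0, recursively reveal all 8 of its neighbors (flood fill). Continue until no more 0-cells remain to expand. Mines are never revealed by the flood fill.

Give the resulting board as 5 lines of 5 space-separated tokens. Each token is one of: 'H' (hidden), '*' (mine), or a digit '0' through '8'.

H H H H H
H H H H H
H H H H H
H H 1 H H
H H H H H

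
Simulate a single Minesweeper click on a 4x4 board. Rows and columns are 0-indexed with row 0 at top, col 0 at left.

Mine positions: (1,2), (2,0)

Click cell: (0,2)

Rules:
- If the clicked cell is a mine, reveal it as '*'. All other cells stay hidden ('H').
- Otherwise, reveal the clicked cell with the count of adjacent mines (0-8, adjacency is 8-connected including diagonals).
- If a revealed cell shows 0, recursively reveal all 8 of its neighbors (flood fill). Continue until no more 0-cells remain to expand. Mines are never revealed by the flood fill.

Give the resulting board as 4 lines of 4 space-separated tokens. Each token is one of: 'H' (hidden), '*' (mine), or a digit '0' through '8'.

H H 1 H
H H H H
H H H H
H H H H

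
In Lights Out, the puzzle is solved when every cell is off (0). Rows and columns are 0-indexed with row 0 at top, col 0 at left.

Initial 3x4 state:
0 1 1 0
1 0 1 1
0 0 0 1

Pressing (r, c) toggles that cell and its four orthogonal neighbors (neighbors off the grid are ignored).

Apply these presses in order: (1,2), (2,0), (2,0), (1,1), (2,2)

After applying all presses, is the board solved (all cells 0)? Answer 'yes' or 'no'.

After press 1 at (1,2):
0 1 0 0
1 1 0 0
0 0 1 1

After press 2 at (2,0):
0 1 0 0
0 1 0 0
1 1 1 1

After press 3 at (2,0):
0 1 0 0
1 1 0 0
0 0 1 1

After press 4 at (1,1):
0 0 0 0
0 0 1 0
0 1 1 1

After press 5 at (2,2):
0 0 0 0
0 0 0 0
0 0 0 0

Lights still on: 0

Answer: yes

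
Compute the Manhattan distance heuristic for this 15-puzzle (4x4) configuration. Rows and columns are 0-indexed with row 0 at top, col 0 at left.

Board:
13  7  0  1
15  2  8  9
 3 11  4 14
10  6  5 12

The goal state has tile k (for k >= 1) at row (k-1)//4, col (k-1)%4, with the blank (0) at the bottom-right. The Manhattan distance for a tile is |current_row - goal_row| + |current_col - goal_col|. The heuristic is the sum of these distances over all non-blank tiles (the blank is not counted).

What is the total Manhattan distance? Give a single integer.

Tile 13: (0,0)->(3,0) = 3
Tile 7: (0,1)->(1,2) = 2
Tile 1: (0,3)->(0,0) = 3
Tile 15: (1,0)->(3,2) = 4
Tile 2: (1,1)->(0,1) = 1
Tile 8: (1,2)->(1,3) = 1
Tile 9: (1,3)->(2,0) = 4
Tile 3: (2,0)->(0,2) = 4
Tile 11: (2,1)->(2,2) = 1
Tile 4: (2,2)->(0,3) = 3
Tile 14: (2,3)->(3,1) = 3
Tile 10: (3,0)->(2,1) = 2
Tile 6: (3,1)->(1,1) = 2
Tile 5: (3,2)->(1,0) = 4
Tile 12: (3,3)->(2,3) = 1
Sum: 3 + 2 + 3 + 4 + 1 + 1 + 4 + 4 + 1 + 3 + 3 + 2 + 2 + 4 + 1 = 38

Answer: 38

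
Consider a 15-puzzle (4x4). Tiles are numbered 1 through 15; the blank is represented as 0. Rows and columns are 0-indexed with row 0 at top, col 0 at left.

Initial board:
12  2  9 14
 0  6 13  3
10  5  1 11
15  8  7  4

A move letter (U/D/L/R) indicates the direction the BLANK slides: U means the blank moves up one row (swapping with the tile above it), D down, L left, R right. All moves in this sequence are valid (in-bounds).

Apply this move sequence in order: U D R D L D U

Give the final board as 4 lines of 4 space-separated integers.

After move 1 (U):
 0  2  9 14
12  6 13  3
10  5  1 11
15  8  7  4

After move 2 (D):
12  2  9 14
 0  6 13  3
10  5  1 11
15  8  7  4

After move 3 (R):
12  2  9 14
 6  0 13  3
10  5  1 11
15  8  7  4

After move 4 (D):
12  2  9 14
 6  5 13  3
10  0  1 11
15  8  7  4

After move 5 (L):
12  2  9 14
 6  5 13  3
 0 10  1 11
15  8  7  4

After move 6 (D):
12  2  9 14
 6  5 13  3
15 10  1 11
 0  8  7  4

After move 7 (U):
12  2  9 14
 6  5 13  3
 0 10  1 11
15  8  7  4

Answer: 12  2  9 14
 6  5 13  3
 0 10  1 11
15  8  7  4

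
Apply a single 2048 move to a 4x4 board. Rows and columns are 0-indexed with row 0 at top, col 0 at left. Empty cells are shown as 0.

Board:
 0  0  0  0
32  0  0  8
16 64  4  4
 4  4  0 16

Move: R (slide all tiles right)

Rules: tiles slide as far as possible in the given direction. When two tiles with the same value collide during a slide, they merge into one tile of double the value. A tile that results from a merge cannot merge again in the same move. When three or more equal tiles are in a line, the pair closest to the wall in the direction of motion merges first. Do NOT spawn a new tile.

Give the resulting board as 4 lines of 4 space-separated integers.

Answer:  0  0  0  0
 0  0 32  8
 0 16 64  8
 0  0  8 16

Derivation:
Slide right:
row 0: [0, 0, 0, 0] -> [0, 0, 0, 0]
row 1: [32, 0, 0, 8] -> [0, 0, 32, 8]
row 2: [16, 64, 4, 4] -> [0, 16, 64, 8]
row 3: [4, 4, 0, 16] -> [0, 0, 8, 16]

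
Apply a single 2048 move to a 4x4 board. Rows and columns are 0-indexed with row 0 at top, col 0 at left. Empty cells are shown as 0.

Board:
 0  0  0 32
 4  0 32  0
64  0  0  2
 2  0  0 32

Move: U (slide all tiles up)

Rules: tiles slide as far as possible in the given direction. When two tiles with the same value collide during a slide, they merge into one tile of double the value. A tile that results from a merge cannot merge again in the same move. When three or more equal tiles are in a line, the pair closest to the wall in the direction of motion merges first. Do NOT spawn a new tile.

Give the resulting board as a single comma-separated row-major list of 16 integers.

Slide up:
col 0: [0, 4, 64, 2] -> [4, 64, 2, 0]
col 1: [0, 0, 0, 0] -> [0, 0, 0, 0]
col 2: [0, 32, 0, 0] -> [32, 0, 0, 0]
col 3: [32, 0, 2, 32] -> [32, 2, 32, 0]

Answer: 4, 0, 32, 32, 64, 0, 0, 2, 2, 0, 0, 32, 0, 0, 0, 0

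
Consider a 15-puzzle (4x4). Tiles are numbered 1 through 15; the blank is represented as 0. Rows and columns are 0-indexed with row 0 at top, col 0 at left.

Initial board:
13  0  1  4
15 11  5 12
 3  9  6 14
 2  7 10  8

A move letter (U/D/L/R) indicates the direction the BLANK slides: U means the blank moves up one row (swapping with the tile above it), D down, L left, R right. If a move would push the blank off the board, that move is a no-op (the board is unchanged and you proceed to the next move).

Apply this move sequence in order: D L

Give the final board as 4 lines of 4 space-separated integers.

Answer: 13 11  1  4
 0 15  5 12
 3  9  6 14
 2  7 10  8

Derivation:
After move 1 (D):
13 11  1  4
15  0  5 12
 3  9  6 14
 2  7 10  8

After move 2 (L):
13 11  1  4
 0 15  5 12
 3  9  6 14
 2  7 10  8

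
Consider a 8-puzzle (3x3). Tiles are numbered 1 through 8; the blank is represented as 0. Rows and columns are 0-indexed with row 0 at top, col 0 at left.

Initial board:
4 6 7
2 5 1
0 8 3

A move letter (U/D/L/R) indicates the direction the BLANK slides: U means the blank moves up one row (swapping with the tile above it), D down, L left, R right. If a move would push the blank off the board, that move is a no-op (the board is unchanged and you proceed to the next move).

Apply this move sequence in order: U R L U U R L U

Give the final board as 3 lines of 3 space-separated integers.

After move 1 (U):
4 6 7
0 5 1
2 8 3

After move 2 (R):
4 6 7
5 0 1
2 8 3

After move 3 (L):
4 6 7
0 5 1
2 8 3

After move 4 (U):
0 6 7
4 5 1
2 8 3

After move 5 (U):
0 6 7
4 5 1
2 8 3

After move 6 (R):
6 0 7
4 5 1
2 8 3

After move 7 (L):
0 6 7
4 5 1
2 8 3

After move 8 (U):
0 6 7
4 5 1
2 8 3

Answer: 0 6 7
4 5 1
2 8 3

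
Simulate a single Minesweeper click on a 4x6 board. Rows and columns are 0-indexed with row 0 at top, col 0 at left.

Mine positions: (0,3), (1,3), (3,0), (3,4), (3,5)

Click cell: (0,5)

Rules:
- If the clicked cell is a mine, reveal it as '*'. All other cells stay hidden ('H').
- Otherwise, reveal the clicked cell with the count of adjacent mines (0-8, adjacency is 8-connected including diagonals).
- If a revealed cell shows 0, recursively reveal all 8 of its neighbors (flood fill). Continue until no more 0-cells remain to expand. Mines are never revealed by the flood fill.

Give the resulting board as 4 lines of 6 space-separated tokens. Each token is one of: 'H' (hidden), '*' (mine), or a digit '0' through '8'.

H H H H 2 0
H H H H 2 0
H H H H 3 2
H H H H H H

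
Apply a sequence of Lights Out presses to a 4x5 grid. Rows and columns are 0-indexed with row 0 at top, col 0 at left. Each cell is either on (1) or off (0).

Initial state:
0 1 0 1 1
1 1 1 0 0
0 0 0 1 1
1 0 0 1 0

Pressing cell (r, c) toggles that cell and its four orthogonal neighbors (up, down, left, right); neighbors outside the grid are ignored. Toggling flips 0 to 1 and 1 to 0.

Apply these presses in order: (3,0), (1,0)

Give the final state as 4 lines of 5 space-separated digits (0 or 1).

After press 1 at (3,0):
0 1 0 1 1
1 1 1 0 0
1 0 0 1 1
0 1 0 1 0

After press 2 at (1,0):
1 1 0 1 1
0 0 1 0 0
0 0 0 1 1
0 1 0 1 0

Answer: 1 1 0 1 1
0 0 1 0 0
0 0 0 1 1
0 1 0 1 0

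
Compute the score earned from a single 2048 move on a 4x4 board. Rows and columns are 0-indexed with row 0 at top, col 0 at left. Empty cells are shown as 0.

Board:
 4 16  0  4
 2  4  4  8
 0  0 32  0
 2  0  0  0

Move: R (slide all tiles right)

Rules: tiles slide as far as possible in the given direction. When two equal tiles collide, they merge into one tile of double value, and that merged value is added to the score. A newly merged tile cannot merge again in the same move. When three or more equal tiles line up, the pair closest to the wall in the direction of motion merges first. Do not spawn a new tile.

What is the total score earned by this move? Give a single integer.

Answer: 8

Derivation:
Slide right:
row 0: [4, 16, 0, 4] -> [0, 4, 16, 4]  score +0 (running 0)
row 1: [2, 4, 4, 8] -> [0, 2, 8, 8]  score +8 (running 8)
row 2: [0, 0, 32, 0] -> [0, 0, 0, 32]  score +0 (running 8)
row 3: [2, 0, 0, 0] -> [0, 0, 0, 2]  score +0 (running 8)
Board after move:
 0  4 16  4
 0  2  8  8
 0  0  0 32
 0  0  0  2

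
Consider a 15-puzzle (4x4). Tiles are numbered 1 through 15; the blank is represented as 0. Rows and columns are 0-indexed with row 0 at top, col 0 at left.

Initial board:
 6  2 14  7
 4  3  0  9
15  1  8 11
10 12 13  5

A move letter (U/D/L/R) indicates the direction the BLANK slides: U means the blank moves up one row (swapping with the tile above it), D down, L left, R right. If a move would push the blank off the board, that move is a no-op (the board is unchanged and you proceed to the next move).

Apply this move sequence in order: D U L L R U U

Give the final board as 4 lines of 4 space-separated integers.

After move 1 (D):
 6  2 14  7
 4  3  8  9
15  1  0 11
10 12 13  5

After move 2 (U):
 6  2 14  7
 4  3  0  9
15  1  8 11
10 12 13  5

After move 3 (L):
 6  2 14  7
 4  0  3  9
15  1  8 11
10 12 13  5

After move 4 (L):
 6  2 14  7
 0  4  3  9
15  1  8 11
10 12 13  5

After move 5 (R):
 6  2 14  7
 4  0  3  9
15  1  8 11
10 12 13  5

After move 6 (U):
 6  0 14  7
 4  2  3  9
15  1  8 11
10 12 13  5

After move 7 (U):
 6  0 14  7
 4  2  3  9
15  1  8 11
10 12 13  5

Answer:  6  0 14  7
 4  2  3  9
15  1  8 11
10 12 13  5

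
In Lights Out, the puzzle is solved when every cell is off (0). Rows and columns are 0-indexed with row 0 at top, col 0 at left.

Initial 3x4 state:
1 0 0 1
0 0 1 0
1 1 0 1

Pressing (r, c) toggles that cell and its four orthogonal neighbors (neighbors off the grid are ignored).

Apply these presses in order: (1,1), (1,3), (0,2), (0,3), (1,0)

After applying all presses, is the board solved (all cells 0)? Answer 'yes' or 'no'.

Answer: yes

Derivation:
After press 1 at (1,1):
1 1 0 1
1 1 0 0
1 0 0 1

After press 2 at (1,3):
1 1 0 0
1 1 1 1
1 0 0 0

After press 3 at (0,2):
1 0 1 1
1 1 0 1
1 0 0 0

After press 4 at (0,3):
1 0 0 0
1 1 0 0
1 0 0 0

After press 5 at (1,0):
0 0 0 0
0 0 0 0
0 0 0 0

Lights still on: 0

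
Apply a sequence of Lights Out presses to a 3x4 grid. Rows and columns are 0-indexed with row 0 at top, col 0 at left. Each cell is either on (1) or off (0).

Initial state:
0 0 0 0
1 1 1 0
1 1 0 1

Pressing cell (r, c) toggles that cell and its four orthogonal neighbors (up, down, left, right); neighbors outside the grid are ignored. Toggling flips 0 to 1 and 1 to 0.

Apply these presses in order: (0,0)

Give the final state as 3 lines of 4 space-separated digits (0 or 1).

Answer: 1 1 0 0
0 1 1 0
1 1 0 1

Derivation:
After press 1 at (0,0):
1 1 0 0
0 1 1 0
1 1 0 1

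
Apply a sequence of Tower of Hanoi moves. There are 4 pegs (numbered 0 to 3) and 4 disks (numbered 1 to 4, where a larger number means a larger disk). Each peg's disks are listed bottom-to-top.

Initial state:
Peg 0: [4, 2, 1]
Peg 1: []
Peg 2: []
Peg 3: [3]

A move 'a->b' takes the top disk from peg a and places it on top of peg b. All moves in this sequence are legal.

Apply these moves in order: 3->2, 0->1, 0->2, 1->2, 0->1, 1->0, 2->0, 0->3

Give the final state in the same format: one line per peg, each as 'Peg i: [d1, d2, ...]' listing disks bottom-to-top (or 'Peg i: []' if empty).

Answer: Peg 0: [4]
Peg 1: []
Peg 2: [3, 2]
Peg 3: [1]

Derivation:
After move 1 (3->2):
Peg 0: [4, 2, 1]
Peg 1: []
Peg 2: [3]
Peg 3: []

After move 2 (0->1):
Peg 0: [4, 2]
Peg 1: [1]
Peg 2: [3]
Peg 3: []

After move 3 (0->2):
Peg 0: [4]
Peg 1: [1]
Peg 2: [3, 2]
Peg 3: []

After move 4 (1->2):
Peg 0: [4]
Peg 1: []
Peg 2: [3, 2, 1]
Peg 3: []

After move 5 (0->1):
Peg 0: []
Peg 1: [4]
Peg 2: [3, 2, 1]
Peg 3: []

After move 6 (1->0):
Peg 0: [4]
Peg 1: []
Peg 2: [3, 2, 1]
Peg 3: []

After move 7 (2->0):
Peg 0: [4, 1]
Peg 1: []
Peg 2: [3, 2]
Peg 3: []

After move 8 (0->3):
Peg 0: [4]
Peg 1: []
Peg 2: [3, 2]
Peg 3: [1]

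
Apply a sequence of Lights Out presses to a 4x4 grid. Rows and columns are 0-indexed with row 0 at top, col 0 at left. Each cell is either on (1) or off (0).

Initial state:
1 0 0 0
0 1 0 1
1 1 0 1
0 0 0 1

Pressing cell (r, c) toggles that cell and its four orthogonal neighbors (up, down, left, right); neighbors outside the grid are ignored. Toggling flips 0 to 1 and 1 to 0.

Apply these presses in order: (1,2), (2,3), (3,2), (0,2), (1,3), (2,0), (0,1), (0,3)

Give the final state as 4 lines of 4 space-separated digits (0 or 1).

After press 1 at (1,2):
1 0 1 0
0 0 1 0
1 1 1 1
0 0 0 1

After press 2 at (2,3):
1 0 1 0
0 0 1 1
1 1 0 0
0 0 0 0

After press 3 at (3,2):
1 0 1 0
0 0 1 1
1 1 1 0
0 1 1 1

After press 4 at (0,2):
1 1 0 1
0 0 0 1
1 1 1 0
0 1 1 1

After press 5 at (1,3):
1 1 0 0
0 0 1 0
1 1 1 1
0 1 1 1

After press 6 at (2,0):
1 1 0 0
1 0 1 0
0 0 1 1
1 1 1 1

After press 7 at (0,1):
0 0 1 0
1 1 1 0
0 0 1 1
1 1 1 1

After press 8 at (0,3):
0 0 0 1
1 1 1 1
0 0 1 1
1 1 1 1

Answer: 0 0 0 1
1 1 1 1
0 0 1 1
1 1 1 1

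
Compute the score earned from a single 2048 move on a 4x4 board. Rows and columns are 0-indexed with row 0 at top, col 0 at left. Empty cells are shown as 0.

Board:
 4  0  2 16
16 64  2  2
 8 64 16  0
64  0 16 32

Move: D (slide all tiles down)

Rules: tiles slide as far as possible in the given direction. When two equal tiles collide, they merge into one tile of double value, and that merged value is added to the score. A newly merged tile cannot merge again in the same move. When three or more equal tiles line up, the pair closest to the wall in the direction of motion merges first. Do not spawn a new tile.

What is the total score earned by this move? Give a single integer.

Answer: 164

Derivation:
Slide down:
col 0: [4, 16, 8, 64] -> [4, 16, 8, 64]  score +0 (running 0)
col 1: [0, 64, 64, 0] -> [0, 0, 0, 128]  score +128 (running 128)
col 2: [2, 2, 16, 16] -> [0, 0, 4, 32]  score +36 (running 164)
col 3: [16, 2, 0, 32] -> [0, 16, 2, 32]  score +0 (running 164)
Board after move:
  4   0   0   0
 16   0   0  16
  8   0   4   2
 64 128  32  32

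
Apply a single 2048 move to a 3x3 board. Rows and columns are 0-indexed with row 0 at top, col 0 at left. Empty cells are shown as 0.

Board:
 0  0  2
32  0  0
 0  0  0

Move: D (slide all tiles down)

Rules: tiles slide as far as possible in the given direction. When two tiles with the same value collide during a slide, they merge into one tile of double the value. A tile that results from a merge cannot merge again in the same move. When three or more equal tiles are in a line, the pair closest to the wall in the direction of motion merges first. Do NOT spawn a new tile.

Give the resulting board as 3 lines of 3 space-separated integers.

Slide down:
col 0: [0, 32, 0] -> [0, 0, 32]
col 1: [0, 0, 0] -> [0, 0, 0]
col 2: [2, 0, 0] -> [0, 0, 2]

Answer:  0  0  0
 0  0  0
32  0  2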